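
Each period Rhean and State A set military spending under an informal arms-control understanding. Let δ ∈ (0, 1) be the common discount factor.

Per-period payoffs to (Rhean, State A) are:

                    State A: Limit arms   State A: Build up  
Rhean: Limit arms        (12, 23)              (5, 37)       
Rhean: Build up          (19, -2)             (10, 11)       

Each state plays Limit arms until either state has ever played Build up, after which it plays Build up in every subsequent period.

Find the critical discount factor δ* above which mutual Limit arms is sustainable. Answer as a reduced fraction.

7/9

For Rhean: deviation gain 19−12 = 7, per-period punishment loss 12−10 = 2. IC gives δ ≥ 7/9.
For State A: gain 14, loss 12 per period, so δ ≥ 14/26 = 7/13.
The tighter constraint is Rhean's, so cooperation needs δ ≥ 7/9.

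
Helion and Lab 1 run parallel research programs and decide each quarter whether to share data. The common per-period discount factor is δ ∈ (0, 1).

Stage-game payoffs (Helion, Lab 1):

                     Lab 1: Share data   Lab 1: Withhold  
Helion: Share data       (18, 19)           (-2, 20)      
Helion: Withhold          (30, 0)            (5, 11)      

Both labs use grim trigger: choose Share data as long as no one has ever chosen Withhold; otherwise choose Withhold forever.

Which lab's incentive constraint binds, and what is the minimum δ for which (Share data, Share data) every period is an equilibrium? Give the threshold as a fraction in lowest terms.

Helion; δ ≥ 12/25

For Helion: deviation gain 30−18 = 12, per-period punishment loss 18−5 = 13. IC gives δ ≥ 12/25.
For Lab 1: gain 1, loss 8 per period, so δ ≥ 1/9.
The tighter constraint is Helion's, so cooperation needs δ ≥ 12/25.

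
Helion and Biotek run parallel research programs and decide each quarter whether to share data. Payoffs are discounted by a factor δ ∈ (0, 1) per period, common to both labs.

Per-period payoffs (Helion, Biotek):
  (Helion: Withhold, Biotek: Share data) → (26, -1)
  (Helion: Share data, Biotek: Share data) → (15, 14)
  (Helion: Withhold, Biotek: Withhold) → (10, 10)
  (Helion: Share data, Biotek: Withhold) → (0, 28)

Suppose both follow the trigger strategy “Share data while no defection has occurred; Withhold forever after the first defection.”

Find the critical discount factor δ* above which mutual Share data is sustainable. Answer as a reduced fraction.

7/9

Helion's threshold: (26−15)/(26−10) = 11/16.
Biotek's threshold: (28−14)/(28−10) = 7/9.
11/16 < 7/9, so Biotek binds and δ* = 7/9.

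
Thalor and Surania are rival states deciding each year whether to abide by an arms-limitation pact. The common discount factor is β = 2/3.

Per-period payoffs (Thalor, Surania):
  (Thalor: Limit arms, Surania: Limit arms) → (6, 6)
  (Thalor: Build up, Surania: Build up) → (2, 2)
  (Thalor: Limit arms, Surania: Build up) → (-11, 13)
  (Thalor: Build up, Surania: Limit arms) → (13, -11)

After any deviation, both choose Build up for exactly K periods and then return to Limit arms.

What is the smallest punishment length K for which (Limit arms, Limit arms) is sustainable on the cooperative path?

6

Need Σ_{k=1}^{K} β^k ≥ (13−6)/(6−2) = 1.7500 at β = 2/3.
At K = 5 the sum is 1.7366 < 1.7500; at K = 6 it is 1.8244 ≥ 1.7500.
So the minimum punishment length is K = 6.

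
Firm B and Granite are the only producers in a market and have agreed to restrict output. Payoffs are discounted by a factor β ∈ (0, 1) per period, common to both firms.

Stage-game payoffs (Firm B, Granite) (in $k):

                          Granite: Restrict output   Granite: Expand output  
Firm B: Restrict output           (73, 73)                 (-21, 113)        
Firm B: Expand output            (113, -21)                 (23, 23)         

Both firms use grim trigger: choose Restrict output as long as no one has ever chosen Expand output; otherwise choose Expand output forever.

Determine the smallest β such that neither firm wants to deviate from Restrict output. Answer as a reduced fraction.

4/9

One-period gain from deviating is 113 − 73 = 40. The loss is 73 − 23 = 50 in every subsequent period, with present value 50·β/(1−β).
Deviation is unprofitable when 50·β/(1−β) ≥ 40, i.e. β/(1−β) ≥ 4/5.
Equivalently β ≥ 40/(40+50) = 4/9.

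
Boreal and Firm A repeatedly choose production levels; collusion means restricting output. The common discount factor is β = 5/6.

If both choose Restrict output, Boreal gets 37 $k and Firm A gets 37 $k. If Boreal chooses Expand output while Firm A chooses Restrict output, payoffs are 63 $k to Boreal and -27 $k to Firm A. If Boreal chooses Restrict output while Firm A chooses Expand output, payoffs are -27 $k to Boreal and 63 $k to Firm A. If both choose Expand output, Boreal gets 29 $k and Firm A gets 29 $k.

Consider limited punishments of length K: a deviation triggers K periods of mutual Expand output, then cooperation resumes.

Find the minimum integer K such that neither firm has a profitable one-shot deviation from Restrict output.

No profitable deviation requires (37−29)(β+…+β^K) ≥ 63−37, i.e. β+…+β^K ≥ 13/4 ≈ 3.2500.
With β = 5/6, the partial sums are K=1: 0.8333, K=2: 1.5278, K=3: 2.1065, K=4: 2.5887, K=5: 2.9906, K=6: 3.3255.
K = 6 is the first length at which the sum reaches 3.2500.

6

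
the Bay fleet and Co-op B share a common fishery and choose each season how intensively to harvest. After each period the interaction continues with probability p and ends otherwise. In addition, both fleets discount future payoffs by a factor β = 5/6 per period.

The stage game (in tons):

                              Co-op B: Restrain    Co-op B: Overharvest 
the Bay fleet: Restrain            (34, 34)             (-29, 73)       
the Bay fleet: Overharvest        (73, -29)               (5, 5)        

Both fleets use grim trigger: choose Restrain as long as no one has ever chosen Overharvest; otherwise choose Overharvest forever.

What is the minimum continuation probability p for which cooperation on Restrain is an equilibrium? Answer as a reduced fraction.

117/170

Expected continuation weight on next period's payoff is β·p = 5/6·p, which plays the role of the discount factor.
Cooperation requires 5/6·p ≥ (73−34)/(73−5) = 39/68, hence p ≥ 117/170.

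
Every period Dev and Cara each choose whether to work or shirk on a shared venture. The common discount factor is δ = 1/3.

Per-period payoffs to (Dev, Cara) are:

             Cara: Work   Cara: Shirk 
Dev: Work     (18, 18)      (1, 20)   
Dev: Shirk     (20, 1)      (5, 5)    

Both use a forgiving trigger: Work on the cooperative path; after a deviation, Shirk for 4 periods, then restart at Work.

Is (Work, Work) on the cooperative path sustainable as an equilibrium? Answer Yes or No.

A one-shot deviation gives 20 now, then 5 for 4 periods, then back to 18.
Gain from deviating: (20−18) today; loss: (18−5) in each of the next 4 periods.
No-deviation condition: (18−5)(δ+…+δ^4) ≥ 20−18, i.e. δ+…+δ^4 ≥ 2/13.
At δ = 1/3: δ+…+δ^4 = 0.4938 ≥ 0.1538.
So cooperation is sustainable.

Yes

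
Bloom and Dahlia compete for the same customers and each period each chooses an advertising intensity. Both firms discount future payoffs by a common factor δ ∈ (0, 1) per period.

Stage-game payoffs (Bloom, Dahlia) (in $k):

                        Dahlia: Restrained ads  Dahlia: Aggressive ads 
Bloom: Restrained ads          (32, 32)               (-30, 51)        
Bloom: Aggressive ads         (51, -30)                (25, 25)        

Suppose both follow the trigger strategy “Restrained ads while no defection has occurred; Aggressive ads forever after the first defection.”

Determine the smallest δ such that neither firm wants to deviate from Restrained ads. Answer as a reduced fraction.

19/26

Under grim trigger the critical discount factor is (T−C)/(T−P) with T = 51, C = 32, P = 25.
δ* = (51−32)/(51−25) = 19/26.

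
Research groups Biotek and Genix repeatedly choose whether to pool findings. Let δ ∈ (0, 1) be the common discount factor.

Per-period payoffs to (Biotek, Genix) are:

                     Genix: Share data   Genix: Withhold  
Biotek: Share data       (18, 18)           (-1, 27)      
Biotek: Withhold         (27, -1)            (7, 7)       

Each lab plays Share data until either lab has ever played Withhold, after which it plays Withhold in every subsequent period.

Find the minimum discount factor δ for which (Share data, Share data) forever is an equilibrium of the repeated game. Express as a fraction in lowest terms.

9/20

18/(1−δ) ≥ 27 + 7δ/(1−δ)
18 ≥ 27 − 20δ
δ ≥ 9/20.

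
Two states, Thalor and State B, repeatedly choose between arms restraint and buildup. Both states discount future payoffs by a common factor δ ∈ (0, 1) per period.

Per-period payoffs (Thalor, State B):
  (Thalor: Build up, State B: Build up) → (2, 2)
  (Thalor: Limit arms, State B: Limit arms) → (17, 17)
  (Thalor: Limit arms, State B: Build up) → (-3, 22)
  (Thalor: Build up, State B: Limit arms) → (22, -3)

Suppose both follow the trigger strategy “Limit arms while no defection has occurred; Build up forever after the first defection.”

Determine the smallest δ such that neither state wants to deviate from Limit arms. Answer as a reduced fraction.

17/(1−δ) ≥ 22 + 2δ/(1−δ)
17 ≥ 22 − 20δ
δ ≥ 5/20 = 1/4.

1/4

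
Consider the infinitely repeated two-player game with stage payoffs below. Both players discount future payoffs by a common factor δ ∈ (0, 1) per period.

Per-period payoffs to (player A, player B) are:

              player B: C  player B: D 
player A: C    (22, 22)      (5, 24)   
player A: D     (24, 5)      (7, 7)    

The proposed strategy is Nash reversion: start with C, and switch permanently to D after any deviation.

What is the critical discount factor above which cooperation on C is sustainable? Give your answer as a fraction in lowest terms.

22/(1−δ) ≥ 24 + 7δ/(1−δ)
22 ≥ 24 − 17δ
δ ≥ 2/17.

2/17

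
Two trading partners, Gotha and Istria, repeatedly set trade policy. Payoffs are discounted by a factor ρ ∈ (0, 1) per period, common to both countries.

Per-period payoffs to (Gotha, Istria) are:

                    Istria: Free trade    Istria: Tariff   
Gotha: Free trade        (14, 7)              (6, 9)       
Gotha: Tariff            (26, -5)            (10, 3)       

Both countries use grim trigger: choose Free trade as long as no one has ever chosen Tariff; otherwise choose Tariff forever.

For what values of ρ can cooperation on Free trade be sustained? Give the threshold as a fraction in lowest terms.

For Gotha: deviation gain 26−14 = 12, per-period punishment loss 14−10 = 4. IC gives ρ ≥ 12/16 = 3/4.
For Istria: gain 2, loss 4 per period, so ρ ≥ 2/6 = 1/3.
The tighter constraint is Gotha's, so cooperation needs ρ ≥ 3/4.

3/4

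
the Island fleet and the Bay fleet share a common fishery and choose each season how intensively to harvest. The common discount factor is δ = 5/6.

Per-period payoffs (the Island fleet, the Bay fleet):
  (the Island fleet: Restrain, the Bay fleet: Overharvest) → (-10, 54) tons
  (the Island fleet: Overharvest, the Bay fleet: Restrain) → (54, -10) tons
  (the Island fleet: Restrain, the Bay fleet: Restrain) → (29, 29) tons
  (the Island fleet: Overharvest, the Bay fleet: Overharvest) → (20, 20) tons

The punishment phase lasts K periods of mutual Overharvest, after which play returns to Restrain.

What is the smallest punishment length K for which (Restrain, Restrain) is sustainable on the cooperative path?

5

No profitable deviation requires (29−20)(δ+…+δ^K) ≥ 54−29, i.e. δ+…+δ^K ≥ 25/9 ≈ 2.7778.
With δ = 5/6, the partial sums are K=1: 0.8333, K=2: 1.5278, K=3: 2.1065, K=4: 2.5887, K=5: 2.9906.
K = 5 is the first length at which the sum reaches 2.7778.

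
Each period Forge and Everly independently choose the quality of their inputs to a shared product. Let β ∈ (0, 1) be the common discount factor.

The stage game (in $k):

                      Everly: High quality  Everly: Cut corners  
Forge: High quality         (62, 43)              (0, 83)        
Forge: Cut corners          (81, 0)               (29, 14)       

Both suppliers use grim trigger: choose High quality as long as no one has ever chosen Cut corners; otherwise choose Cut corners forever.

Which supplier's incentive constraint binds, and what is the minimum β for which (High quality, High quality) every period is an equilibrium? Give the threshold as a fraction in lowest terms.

Everly; β ≥ 40/69

Forge: cooperation gives 62 each period; deviation gives 81 once then 29 forever.
  62/(1−β) ≥ 81 + 29β/(1−β) ⇒ β ≥ 19/52.
Everly: cooperation gives 43 each period; deviation gives 83 once then 14 forever.
  β ≥ 40/69.
Both must hold, so the binding constraint is Everly's: β ≥ 40/69.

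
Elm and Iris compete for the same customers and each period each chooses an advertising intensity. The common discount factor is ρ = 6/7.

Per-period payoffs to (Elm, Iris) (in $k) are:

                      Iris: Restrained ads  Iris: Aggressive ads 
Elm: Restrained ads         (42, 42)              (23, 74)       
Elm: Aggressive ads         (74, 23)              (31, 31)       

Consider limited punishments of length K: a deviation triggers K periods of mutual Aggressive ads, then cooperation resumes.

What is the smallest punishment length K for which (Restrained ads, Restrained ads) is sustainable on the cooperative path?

No profitable deviation requires (42−31)(ρ+…+ρ^K) ≥ 74−42, i.e. ρ+…+ρ^K ≥ 32/11 ≈ 2.9091.
With ρ = 6/7, the partial sums are K=1: 0.8571, K=2: 1.5918, K=3: 2.2216, K=4: 2.7613, K=5: 3.2240.
K = 5 is the first length at which the sum reaches 2.9091.

5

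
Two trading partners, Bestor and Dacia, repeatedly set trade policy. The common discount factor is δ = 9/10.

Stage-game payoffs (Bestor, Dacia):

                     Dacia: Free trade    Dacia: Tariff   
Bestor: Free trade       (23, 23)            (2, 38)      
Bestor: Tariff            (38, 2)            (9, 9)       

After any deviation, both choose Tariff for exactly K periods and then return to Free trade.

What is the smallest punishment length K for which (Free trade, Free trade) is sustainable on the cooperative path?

No profitable deviation requires (23−9)(δ+…+δ^K) ≥ 38−23, i.e. δ+…+δ^K ≥ 15/14 ≈ 1.0714.
With δ = 9/10, the partial sums are K=1: 0.9000, K=2: 1.7100.
K = 2 is the first length at which the sum reaches 1.0714.

2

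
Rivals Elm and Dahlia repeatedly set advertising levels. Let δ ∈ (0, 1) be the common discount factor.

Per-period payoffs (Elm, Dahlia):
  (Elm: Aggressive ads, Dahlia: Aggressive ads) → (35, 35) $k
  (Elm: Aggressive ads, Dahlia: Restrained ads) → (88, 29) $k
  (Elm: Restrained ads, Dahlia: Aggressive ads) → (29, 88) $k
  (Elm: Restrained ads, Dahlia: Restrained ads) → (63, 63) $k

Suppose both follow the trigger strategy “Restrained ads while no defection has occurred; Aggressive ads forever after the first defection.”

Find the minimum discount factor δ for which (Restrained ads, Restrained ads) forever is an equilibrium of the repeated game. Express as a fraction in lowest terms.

Cooperation forever yields 63 each period: 63/(1−δ).
Deviating yields 88 once, then 35 forever: 88 + 35δ/(1−δ).
No profitable deviation requires 63/(1−δ) ≥ 88 + 35δ/(1−δ).
Multiplying by (1−δ): 63 ≥ 88(1−δ) + 35δ = 88 − 53δ.
So 53δ ≥ 25, i.e. δ ≥ 25/53.

25/53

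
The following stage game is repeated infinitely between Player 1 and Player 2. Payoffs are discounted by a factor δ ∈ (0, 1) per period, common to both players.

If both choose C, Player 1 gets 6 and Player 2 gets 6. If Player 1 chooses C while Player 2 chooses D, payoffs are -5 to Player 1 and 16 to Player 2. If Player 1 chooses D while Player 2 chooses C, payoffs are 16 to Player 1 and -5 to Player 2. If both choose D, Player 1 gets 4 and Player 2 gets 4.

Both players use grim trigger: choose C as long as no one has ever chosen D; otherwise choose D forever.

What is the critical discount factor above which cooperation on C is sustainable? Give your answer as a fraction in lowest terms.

One-period gain from deviating is 16 − 6 = 10. The loss is 6 − 4 = 2 in every subsequent period, with present value 2·δ/(1−δ).
Deviation is unprofitable when 2·δ/(1−δ) ≥ 10, i.e. δ/(1−δ) ≥ 5.
Equivalently δ ≥ 10/(10+2) = 5/6.

5/6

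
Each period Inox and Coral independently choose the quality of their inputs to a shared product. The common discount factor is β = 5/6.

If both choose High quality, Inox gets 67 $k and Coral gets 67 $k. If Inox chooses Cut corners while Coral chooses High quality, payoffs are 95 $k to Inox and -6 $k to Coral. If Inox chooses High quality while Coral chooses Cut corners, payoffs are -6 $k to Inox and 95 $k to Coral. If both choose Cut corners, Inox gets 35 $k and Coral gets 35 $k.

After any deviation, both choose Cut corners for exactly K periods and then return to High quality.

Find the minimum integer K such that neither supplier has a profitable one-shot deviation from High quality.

IC: β(1−β^K)/(1−β) ≥ (95−67)/(67−35) = 7/8.
With β = 5/6: need 1 − β^K ≥ 7/8·(1−5/6)/(5/6), i.e. β^K ≤ 0.8250.
Since (5/6)^1 = 0.8333 and (5/6)^2 = 0.6944, the smallest such K is 2.

2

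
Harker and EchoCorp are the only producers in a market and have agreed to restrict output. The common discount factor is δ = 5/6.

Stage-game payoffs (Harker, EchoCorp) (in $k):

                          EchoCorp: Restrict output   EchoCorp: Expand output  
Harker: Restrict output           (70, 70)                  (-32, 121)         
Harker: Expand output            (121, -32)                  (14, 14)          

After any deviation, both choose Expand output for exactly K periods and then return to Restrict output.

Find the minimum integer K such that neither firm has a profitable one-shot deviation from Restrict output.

No profitable deviation requires (70−14)(δ+…+δ^K) ≥ 121−70, i.e. δ+…+δ^K ≥ 51/56 ≈ 0.9107.
With δ = 5/6, the partial sums are K=1: 0.8333, K=2: 1.5278.
K = 2 is the first length at which the sum reaches 0.9107.

2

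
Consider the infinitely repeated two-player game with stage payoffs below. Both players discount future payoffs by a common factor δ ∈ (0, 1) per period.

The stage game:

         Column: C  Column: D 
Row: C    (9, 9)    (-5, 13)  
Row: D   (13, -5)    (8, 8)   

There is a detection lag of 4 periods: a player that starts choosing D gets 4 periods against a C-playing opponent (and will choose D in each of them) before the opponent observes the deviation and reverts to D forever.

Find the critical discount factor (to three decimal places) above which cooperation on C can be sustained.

0.946

The best deviation is to choose D for all 4 undetected periods, earning 13 each, then 8 forever once detected.
Deviation value: 13(1−δ^4)/(1−δ) + 8δ^4/(1−δ); cooperation value: 9/(1−δ).
IC: 9 ≥ 13(1−δ^4) + 8δ^4 = 13 − 5δ^4.
So δ^4 ≥ 4/5, giving δ ≥ (4/5)^(1/4) ≈ 0.946.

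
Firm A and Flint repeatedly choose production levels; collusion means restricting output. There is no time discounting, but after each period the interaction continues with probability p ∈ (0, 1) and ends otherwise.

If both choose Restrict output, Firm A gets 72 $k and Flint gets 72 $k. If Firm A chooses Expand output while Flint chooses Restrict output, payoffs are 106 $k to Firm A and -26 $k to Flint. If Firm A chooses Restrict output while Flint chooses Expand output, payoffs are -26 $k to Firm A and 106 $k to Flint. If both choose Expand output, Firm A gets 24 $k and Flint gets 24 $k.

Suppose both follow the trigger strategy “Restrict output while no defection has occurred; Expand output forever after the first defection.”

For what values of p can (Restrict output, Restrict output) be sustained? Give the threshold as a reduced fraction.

With no time discounting, the continuation probability p plays the role of the discount factor.
Grim-trigger IC: 72/(1−p) ≥ 106 + 24p/(1−p) ⇒ p ≥ (106−72)/(106−24) = 17/41.

17/41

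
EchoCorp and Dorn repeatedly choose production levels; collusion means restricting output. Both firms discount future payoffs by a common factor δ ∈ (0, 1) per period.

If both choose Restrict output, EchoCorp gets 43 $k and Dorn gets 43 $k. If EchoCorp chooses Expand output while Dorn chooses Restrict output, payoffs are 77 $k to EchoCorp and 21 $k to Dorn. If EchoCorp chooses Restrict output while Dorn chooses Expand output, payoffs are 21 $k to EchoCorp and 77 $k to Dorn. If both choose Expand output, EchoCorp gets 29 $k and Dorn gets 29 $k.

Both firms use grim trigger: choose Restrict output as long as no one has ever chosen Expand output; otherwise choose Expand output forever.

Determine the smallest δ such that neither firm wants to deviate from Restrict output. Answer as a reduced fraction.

43/(1−δ) ≥ 77 + 29δ/(1−δ)
43 ≥ 77 − 48δ
δ ≥ 34/48 = 17/24.

17/24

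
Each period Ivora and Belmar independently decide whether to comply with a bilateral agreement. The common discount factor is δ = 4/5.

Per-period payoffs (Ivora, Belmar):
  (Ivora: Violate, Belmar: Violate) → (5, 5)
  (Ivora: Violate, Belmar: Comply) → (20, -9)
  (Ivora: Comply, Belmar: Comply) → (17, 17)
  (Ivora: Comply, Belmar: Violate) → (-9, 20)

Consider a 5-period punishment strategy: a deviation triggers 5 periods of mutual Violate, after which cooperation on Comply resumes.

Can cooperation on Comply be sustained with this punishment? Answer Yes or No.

A one-shot deviation gives 20 now, then 5 for 5 periods, then back to 17.
Gain from deviating: (20−17) today; loss: (17−5) in each of the next 5 periods.
No-deviation condition: (17−5)(δ+…+δ^5) ≥ 20−17, i.e. δ+…+δ^5 ≥ 1/4.
At δ = 4/5: δ+…+δ^5 = 2.6893 ≥ 0.2500.
So cooperation is sustainable.

Yes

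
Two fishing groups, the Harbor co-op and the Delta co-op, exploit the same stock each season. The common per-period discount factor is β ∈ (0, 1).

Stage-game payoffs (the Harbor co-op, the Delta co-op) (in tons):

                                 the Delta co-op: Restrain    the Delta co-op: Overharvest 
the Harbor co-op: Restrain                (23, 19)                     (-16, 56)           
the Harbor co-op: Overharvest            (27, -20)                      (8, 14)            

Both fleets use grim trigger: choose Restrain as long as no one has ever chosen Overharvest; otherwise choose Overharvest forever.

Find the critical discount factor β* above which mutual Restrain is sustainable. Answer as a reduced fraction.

For the Harbor co-op: deviation gain 27−23 = 4, per-period punishment loss 23−8 = 15. IC gives β ≥ 4/19.
For the Delta co-op: gain 37, loss 5 per period, so β ≥ 37/42.
The tighter constraint is the Delta co-op's, so cooperation needs β ≥ 37/42.

37/42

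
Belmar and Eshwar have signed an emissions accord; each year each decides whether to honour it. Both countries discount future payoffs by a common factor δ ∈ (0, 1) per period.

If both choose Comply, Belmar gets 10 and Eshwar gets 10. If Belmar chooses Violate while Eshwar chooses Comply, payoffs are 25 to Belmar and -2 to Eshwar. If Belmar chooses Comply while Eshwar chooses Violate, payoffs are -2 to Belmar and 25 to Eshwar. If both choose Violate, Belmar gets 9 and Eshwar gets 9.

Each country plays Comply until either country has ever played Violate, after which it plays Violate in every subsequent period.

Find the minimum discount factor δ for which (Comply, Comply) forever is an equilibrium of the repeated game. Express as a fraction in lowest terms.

15/16

10/(1−δ) ≥ 25 + 9δ/(1−δ)
10 ≥ 25 − 16δ
δ ≥ 15/16.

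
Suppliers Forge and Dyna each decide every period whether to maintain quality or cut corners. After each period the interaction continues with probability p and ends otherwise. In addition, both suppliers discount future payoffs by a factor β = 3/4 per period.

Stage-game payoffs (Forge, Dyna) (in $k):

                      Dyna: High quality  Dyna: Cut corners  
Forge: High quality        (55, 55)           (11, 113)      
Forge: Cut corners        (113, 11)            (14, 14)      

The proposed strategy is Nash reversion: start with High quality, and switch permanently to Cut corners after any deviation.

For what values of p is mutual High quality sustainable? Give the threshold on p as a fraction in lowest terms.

232/297

Expected continuation weight on next period's payoff is β·p = 3/4·p, which plays the role of the discount factor.
Cooperation requires 3/4·p ≥ (113−55)/(113−14) = 58/99, hence p ≥ 232/297.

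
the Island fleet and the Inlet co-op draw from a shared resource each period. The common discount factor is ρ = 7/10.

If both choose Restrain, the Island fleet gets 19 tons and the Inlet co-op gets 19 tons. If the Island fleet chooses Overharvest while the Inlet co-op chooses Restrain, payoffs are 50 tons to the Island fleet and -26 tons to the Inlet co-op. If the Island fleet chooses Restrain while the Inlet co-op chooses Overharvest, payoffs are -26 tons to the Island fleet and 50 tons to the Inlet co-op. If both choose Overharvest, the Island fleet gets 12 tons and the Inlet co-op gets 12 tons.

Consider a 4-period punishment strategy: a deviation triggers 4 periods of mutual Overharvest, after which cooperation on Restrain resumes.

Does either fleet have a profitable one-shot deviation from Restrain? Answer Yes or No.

Comparing payoff streams over the 5 periods until play realigns: cooperate → 19(1+ρ+…+ρ^4); deviate → 50 + 12(ρ+…+ρ^4).
Cooperation is sustained iff (19−12)(ρ+…+ρ^4) ≥ 50−19.
ρ+…+ρ^4 = 7/10·(1−(7/10)^4)/(1−7/10) = 1.7731, and (50−19)/(19−12) = 4.4286.
1.7731 < 4.4286, so cooperation is not sustainable.

Yes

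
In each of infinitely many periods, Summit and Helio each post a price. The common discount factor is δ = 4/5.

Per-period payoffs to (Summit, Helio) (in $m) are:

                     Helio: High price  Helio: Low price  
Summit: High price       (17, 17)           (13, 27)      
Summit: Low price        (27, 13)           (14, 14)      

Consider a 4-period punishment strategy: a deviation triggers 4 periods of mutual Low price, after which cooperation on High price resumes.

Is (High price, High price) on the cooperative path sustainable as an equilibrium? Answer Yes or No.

No

A one-shot deviation gives 27 now, then 14 for 4 periods, then back to 17.
Gain from deviating: (27−17) today; loss: (17−14) in each of the next 4 periods.
No-deviation condition: (17−14)(δ+…+δ^4) ≥ 27−17, i.e. δ+…+δ^4 ≥ 10/3.
At δ = 4/5: δ+…+δ^4 = 2.3616 < 3.3333.
So cooperation is not sustainable.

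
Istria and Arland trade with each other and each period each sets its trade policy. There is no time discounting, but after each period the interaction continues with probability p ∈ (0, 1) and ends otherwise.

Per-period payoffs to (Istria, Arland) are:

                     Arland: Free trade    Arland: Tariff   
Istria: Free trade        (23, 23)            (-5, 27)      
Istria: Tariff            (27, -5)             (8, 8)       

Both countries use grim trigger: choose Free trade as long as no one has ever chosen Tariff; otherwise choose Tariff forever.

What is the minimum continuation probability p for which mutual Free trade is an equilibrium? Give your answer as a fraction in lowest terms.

Expected cooperation value is 23 + p·23 + p²·23 + … = 23/(1−p); deviation gives 27 + p·8/(1−p).
23 ≥ 27(1−p) + 8p ⇒ 19p ≥ 4 ⇒ p ≥ 4/19.

4/19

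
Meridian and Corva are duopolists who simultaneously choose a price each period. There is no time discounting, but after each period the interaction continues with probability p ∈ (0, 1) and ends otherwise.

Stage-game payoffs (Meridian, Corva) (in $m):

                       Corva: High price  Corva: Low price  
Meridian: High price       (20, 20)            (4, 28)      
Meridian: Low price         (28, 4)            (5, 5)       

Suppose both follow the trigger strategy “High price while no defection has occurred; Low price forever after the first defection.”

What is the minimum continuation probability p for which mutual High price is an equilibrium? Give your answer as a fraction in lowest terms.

8/23

With no time discounting, the continuation probability p plays the role of the discount factor.
Grim-trigger IC: 20/(1−p) ≥ 28 + 5p/(1−p) ⇒ p ≥ (28−20)/(28−5) = 8/23.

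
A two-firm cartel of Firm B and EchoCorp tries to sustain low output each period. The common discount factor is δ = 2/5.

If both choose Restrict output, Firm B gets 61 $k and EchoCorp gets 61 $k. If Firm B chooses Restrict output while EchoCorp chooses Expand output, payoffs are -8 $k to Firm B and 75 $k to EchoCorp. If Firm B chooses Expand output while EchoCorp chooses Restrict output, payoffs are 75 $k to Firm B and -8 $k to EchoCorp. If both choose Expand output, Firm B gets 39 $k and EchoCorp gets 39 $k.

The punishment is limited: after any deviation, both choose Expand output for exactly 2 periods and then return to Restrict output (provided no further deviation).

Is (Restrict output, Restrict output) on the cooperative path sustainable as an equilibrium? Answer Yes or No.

No

IC: δ+…+δ^2 ≥ (75−61)/(61−39) = 7/11.
At δ = 2/5: partial sum = 0.5600 < 0.6364. Cooperation not sustainable.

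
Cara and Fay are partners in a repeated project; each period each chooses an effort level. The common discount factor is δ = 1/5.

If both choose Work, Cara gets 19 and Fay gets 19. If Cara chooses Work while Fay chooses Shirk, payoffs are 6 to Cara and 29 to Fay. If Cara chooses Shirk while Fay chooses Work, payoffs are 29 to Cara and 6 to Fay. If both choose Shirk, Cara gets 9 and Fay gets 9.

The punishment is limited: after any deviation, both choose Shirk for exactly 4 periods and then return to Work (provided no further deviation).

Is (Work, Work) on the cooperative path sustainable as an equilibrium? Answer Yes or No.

No

IC: δ+…+δ^4 ≥ (29−19)/(19−9) = 1.
At δ = 1/5: partial sum = 0.2496 < 1.0000. Cooperation not sustainable.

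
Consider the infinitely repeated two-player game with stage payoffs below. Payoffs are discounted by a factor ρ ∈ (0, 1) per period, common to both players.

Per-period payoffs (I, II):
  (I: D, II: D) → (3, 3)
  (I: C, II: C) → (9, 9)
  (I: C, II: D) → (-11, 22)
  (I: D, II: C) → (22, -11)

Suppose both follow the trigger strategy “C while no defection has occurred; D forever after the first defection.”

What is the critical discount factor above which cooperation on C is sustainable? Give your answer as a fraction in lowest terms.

One-period gain from deviating is 22 − 9 = 13. The loss is 9 − 3 = 6 in every subsequent period, with present value 6·ρ/(1−ρ).
Deviation is unprofitable when 6·ρ/(1−ρ) ≥ 13, i.e. ρ/(1−ρ) ≥ 13/6.
Equivalently ρ ≥ 13/(13+6) = 13/19.

13/19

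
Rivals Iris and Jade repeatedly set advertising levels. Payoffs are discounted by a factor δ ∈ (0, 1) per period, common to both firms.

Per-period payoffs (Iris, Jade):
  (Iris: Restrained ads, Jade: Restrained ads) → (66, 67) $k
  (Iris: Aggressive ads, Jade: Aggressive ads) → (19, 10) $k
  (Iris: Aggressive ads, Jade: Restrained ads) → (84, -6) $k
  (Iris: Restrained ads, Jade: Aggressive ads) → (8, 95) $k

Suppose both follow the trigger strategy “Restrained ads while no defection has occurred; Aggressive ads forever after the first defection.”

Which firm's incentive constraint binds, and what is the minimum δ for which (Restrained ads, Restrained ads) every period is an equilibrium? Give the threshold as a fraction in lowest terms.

Iris's threshold: (84−66)/(84−19) = 18/65.
Jade's threshold: (95−67)/(95−10) = 28/85.
18/65 < 28/85, so Jade binds and δ* = 28/85.

Jade; δ ≥ 28/85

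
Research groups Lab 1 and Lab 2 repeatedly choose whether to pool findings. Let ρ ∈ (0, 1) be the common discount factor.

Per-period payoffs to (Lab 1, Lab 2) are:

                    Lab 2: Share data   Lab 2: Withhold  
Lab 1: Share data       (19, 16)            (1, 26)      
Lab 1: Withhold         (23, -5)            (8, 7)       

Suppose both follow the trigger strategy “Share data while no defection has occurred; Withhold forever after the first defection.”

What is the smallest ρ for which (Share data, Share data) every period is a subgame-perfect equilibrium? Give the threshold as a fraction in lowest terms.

10/19

Lab 1: cooperation gives 19 each period; deviation gives 23 once then 8 forever.
  19/(1−ρ) ≥ 23 + 8ρ/(1−ρ) ⇒ ρ ≥ 4/15.
Lab 2: cooperation gives 16 each period; deviation gives 26 once then 7 forever.
  ρ ≥ 10/19.
Both must hold, so the binding constraint is Lab 2's: ρ ≥ 10/19.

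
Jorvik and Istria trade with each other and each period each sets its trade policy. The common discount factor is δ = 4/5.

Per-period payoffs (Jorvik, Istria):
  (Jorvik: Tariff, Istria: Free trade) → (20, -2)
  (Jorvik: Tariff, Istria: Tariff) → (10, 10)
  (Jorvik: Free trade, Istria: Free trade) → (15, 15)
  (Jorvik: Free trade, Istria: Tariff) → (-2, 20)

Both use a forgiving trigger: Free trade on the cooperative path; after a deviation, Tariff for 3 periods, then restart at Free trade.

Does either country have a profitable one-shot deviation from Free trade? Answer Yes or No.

No

Comparing payoff streams over the 4 periods until play realigns: cooperate → 15(1+δ+…+δ^3); deviate → 20 + 10(δ+…+δ^3).
Cooperation is sustained iff (15−10)(δ+…+δ^3) ≥ 20−15.
δ+…+δ^3 = 4/5·(1−(4/5)^3)/(1−4/5) = 1.9520, and (20−15)/(15−10) = 1.0000.
1.9520 ≥ 1.0000, so cooperation is sustainable.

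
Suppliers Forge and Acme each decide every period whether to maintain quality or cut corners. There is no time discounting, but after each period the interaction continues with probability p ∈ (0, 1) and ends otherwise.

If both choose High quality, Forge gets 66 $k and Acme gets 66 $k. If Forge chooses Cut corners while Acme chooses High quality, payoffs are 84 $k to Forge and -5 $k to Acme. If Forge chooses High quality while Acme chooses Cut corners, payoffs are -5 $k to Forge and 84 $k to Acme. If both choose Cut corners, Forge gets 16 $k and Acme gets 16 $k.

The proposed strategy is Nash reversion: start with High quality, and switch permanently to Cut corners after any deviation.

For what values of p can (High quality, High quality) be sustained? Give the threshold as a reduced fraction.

With no time discounting, the continuation probability p plays the role of the discount factor.
Grim-trigger IC: 66/(1−p) ≥ 84 + 16p/(1−p) ⇒ p ≥ (84−66)/(84−16) = 9/34.

9/34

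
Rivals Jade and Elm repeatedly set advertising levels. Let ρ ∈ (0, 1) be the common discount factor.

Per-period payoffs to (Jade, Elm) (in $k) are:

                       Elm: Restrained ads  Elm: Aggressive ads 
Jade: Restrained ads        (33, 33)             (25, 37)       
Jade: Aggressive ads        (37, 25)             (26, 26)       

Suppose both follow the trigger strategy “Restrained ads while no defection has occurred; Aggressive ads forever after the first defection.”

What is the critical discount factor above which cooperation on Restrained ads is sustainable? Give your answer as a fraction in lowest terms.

Under grim trigger the critical discount factor is (T−C)/(T−P) with T = 37, C = 33, P = 26.
ρ* = (37−33)/(37−26) = 4/11.

4/11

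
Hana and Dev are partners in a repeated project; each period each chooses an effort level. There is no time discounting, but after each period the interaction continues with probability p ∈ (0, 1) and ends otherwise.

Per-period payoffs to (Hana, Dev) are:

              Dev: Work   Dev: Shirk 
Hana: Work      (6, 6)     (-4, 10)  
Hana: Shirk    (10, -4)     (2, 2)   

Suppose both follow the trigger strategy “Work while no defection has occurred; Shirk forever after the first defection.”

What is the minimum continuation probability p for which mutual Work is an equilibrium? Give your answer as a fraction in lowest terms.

1/2

Expected cooperation value is 6 + p·6 + p²·6 + … = 6/(1−p); deviation gives 10 + p·2/(1−p).
6 ≥ 10(1−p) + 2p ⇒ 8p ≥ 4 ⇒ p ≥ 4/8 = 1/2.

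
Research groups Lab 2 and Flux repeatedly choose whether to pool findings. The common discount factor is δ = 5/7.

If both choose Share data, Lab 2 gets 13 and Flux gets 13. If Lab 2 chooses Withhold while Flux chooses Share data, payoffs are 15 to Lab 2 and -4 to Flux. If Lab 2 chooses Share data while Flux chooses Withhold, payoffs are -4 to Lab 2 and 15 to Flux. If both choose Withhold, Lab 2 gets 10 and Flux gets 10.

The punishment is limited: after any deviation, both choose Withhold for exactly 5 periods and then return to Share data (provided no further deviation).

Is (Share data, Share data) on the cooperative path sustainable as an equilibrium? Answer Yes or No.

Yes

A one-shot deviation gives 15 now, then 10 for 5 periods, then back to 13.
Gain from deviating: (15−13) today; loss: (13−10) in each of the next 5 periods.
No-deviation condition: (13−10)(δ+…+δ^5) ≥ 15−13, i.e. δ+…+δ^5 ≥ 2/3.
At δ = 5/7: δ+…+δ^5 = 2.0352 ≥ 0.6667.
So cooperation is sustainable.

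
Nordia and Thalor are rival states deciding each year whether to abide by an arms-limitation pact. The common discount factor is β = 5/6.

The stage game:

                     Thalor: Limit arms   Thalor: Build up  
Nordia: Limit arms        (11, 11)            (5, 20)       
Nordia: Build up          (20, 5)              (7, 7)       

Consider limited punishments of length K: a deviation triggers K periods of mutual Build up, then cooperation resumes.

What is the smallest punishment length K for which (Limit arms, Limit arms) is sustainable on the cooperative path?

4

IC: β(1−β^K)/(1−β) ≥ (20−11)/(11−7) = 9/4.
With β = 5/6: need 1 − β^K ≥ 9/4·(1−5/6)/(5/6), i.e. β^K ≤ 0.5500.
Since (5/6)^3 = 0.5787 and (5/6)^4 = 0.4823, the smallest such K is 4.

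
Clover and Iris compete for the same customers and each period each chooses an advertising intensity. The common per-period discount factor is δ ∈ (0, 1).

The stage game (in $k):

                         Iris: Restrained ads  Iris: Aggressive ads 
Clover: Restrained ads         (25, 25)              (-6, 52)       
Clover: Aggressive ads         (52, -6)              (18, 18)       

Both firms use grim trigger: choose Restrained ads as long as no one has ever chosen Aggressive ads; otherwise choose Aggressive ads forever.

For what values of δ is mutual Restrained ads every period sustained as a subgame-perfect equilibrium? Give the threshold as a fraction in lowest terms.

27/34

One-period gain from deviating is 52 − 25 = 27. The loss is 25 − 18 = 7 in every subsequent period, with present value 7·δ/(1−δ).
Deviation is unprofitable when 7·δ/(1−δ) ≥ 27, i.e. δ/(1−δ) ≥ 27/7.
Equivalently δ ≥ 27/(27+7) = 27/34.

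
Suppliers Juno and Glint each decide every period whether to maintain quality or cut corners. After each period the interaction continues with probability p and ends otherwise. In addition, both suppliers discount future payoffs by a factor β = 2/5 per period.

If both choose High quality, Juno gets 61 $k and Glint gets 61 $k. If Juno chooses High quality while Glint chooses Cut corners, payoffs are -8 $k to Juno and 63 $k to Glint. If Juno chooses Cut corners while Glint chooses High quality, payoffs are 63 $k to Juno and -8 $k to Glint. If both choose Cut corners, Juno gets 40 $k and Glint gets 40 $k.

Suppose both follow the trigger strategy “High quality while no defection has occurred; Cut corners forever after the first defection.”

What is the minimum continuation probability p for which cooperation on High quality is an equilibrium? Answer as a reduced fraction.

5/23

Expected continuation weight on next period's payoff is β·p = 2/5·p, which plays the role of the discount factor.
Cooperation requires 2/5·p ≥ (63−61)/(63−40) = 2/23, hence p ≥ 5/23.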